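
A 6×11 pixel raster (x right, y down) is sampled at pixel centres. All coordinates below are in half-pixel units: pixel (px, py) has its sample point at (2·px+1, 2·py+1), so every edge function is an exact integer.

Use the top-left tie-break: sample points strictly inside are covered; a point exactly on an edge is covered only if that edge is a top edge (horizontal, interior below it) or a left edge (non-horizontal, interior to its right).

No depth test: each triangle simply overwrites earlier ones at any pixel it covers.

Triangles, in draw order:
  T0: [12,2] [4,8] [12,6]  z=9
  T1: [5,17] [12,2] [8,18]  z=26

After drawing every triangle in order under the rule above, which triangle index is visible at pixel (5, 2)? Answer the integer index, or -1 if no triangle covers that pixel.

T0:
  2·area = 32  (B↔C swapped to make it positive)
  edge (12, 2)→(12, 6): d=(0,4) right/bottom  bias=-1
  edge (12, 6)→(4, 8): d=(-8,2) right/bottom  bias=-1
  edge (4, 8)→(12, 2): d=(8,-6) top-left  bias=+0
    (5,1)@(11, 3): e=[4,26,2] → X
    (4,2)@(9, 5): e=[12,14,6] → X
    (3,3)@(7, 7): e=[20,2,10] → X
    (4,3)@(9, 7): e=[12,-2,22] → .
    (5,3)@(11, 7): e=[4,-6,34] → .
    (3,4)@(7, 9): e=[20,-14,26] → .
  covered (4 px):
    . . . . . .
    . . . . . X
    . . . . X X
    . . . X . .
    . . . . . .
    . . . . . .
    . . . . . .
    . . . . . .
    . . . . . .
    . . . . . .
    . . . . . .
T1:
  2·area = 52
  edge (5, 17)→(12, 2): d=(7,-15) top-left  bias=+0
  edge (12, 2)→(8, 18): d=(-4,16) right/bottom  bias=-1
  edge (8, 18)→(5, 17): d=(-3,-1) top-left  bias=+0
    (5,2)@(11, 5): e=[6,4,42] → X
    (5,3)@(11, 7): e=[20,-4,36] → .
    (4,4)@(9, 9): e=[4,20,28] → X
    (5,4)@(11, 9): e=[34,-12,30] → .
    (4,5)@(9, 11): e=[18,12,22] → X
    (5,5)@(11, 11): e=[48,-20,24] → .
    (3,6)@(7, 13): e=[2,36,14] → X
    (5,6)@(11, 13): e=[62,-28,18] → .
    (3,7)@(7, 15): e=[16,28,8] → X
    (4,7)@(9, 15): e=[46,-4,10] → .
    (2,8)@(5, 17): e=[0,52,0] → X  [on edge]
    (4,8)@(9, 17): e=[60,-12,4] → .
    (5,9)@(11, 19): e=[104,-52,0] → .  [on edge]
  covered (8 px):
    . . . . . .
    . . . . . .
    . . . . . X
    . . . . . .
    . . . . X .
    . . . . X .
    . . . X X .
    . . . X . .
    . . X X . .
    . . . . . .
    . . . . . .

Z-buffer (winner per pixel, '.' = empty):
  . . . . . .
  . . . . . 0
  . . . . 0 1
  . . . 0 . .
  . . . . 1 .
  . . . . 1 .
  . . . 1 1 .
  . . . 1 . .
  . . 1 1 . .
  . . . . . .
  . . . . . .

Result: 1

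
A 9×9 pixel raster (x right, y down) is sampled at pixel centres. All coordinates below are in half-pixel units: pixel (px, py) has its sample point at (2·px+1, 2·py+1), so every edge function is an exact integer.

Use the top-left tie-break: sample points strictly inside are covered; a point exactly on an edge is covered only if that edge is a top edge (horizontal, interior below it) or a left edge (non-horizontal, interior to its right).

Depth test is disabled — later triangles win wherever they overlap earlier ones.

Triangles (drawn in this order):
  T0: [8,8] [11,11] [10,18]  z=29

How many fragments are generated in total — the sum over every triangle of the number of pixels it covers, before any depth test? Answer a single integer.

T0:
  2·area = 24
  edge (8, 8)→(11, 11): d=(3,3) right/bottom  bias=-1
  edge (11, 11)→(10, 18): d=(-1,7) right/bottom  bias=-1
  edge (10, 18)→(8, 8): d=(-2,-10) top-left  bias=+0
    (0,0)@(1, 1): e=[0,80,-56] → ·  [on edge]
    (1,1)@(3, 3): e=[0,64,-40] → ·  [on edge]
    (3,1)@(7, 3): e=[-12,36,0] → ·  [on edge]
    (2,2)@(5, 5): e=[0,48,-24] → ·  [on edge]
    (3,3)@(7, 7): e=[0,32,-8] → ·  [on edge]
    (4,4)@(9, 9): e=[0,16,8] → ·  [on edge]
    (4,5)@(9, 11): e=[6,14,4] → █
    (5,5)@(11, 11): e=[0,0,24] → ·  [on edge]
    (4,6)@(9, 13): e=[12,12,0] → █  [on edge]
    (5,6)@(11, 13): e=[6,-2,20] → ·
    (6,6)@(13, 13): e=[0,-16,40] → ·  [on edge]
    (4,7)@(9, 15): e=[18,10,-4] → ·
    (7,7)@(15, 15): e=[0,-32,56] → ·  [on edge]
    (8,8)@(17, 17): e=[0,-48,72] → ·  [on edge]
  covered (2 px):
    · · · · · · · · ·
    · · · · · · · · ·
    · · · · · · · · ·
    · · · · · · · · ·
    · · · · · · · · ·
    · · · · █ · · · ·
    · · · · █ · · · ·
    · · · · · · · · ·
    · · · · · · · · ·

Final: 2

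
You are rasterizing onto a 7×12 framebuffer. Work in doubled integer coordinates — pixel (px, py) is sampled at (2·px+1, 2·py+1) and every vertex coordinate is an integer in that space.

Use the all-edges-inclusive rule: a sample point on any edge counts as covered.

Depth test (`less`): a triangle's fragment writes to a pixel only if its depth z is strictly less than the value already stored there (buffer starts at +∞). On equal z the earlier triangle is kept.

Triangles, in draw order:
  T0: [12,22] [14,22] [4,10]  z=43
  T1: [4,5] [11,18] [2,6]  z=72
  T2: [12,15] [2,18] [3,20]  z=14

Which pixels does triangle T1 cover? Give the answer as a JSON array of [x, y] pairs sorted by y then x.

T0:
  2·area = 24  (B↔C swapped to make it positive)
  edge (12, 22)→(4, 10): d=(-8,-12) inclusive
  edge (4, 10)→(14, 22): d=(10,12) inclusive
  edge (14, 22)→(12, 22): d=(-2,0) inclusive
    (4,8)@(9, 17): e=[4,10,10] → █
    (5,8)@(11, 17): e=[28,-14,10] → ·
    (4,9)@(9, 19): e=[-12,30,6] → ·
    (5,9)@(11, 19): e=[12,6,6] → █
    (6,9)@(13, 19): e=[36,-18,6] → ·
    (5,10)@(11, 21): e=[-4,26,2] → ·
    (6,10)@(13, 21): e=[20,2,2] → █
    (6,11)@(13, 23): e=[4,22,-2] → ·
  covered (3 px):
    · · · · · · ·
    · · · · · · ·
    · · · · · · ·
    · · · · · · ·
    · · · · · · ·
    · · · · · · ·
    · · · · · · ·
    · · · · · · ·
    · · · · █ · ·
    · · · · · █ ·
    · · · · · · █
    · · · · · · ·
T1:
  2·area = 33
  edge (4, 5)→(11, 18): d=(7,13) inclusive
  edge (11, 18)→(2, 6): d=(-9,-12) inclusive
  edge (2, 6)→(4, 5): d=(2,-1) inclusive
    (1,3)@(3, 7): e=[27,3,3] → █
    (2,3)@(5, 7): e=[1,27,5] → █
    (3,3)@(7, 7): e=[-25,51,7] → ·
    (1,4)@(3, 9): e=[41,-15,7] → ·
    (2,4)@(5, 9): e=[15,9,9] → █
    (3,4)@(7, 9): e=[-11,33,11] → ·
    (2,5)@(5, 11): e=[29,-9,13] → ·
    (3,5)@(7, 11): e=[3,15,15] → █
    (4,5)@(9, 11): e=[-23,39,17] → ·
    (3,6)@(7, 13): e=[17,-3,19] → ·
    (4,7)@(9, 15): e=[5,3,25] → █
    (5,7)@(11, 15): e=[-21,27,27] → ·
  covered (5 px):
    · · · · · · ·
    · · · · · · ·
    · · · · · · ·
    · █ █ · · · ·
    · · █ · · · ·
    · · · █ · · ·
    · · · · · · ·
    · · · · █ · ·
    · · · · · · ·
    · · · · · · ·
    · · · · · · ·
    · · · · · · ·
T2:
  2·area = 23  (B↔C swapped to make it positive)
  edge (12, 15)→(3, 20): d=(-9,5) inclusive
  edge (3, 20)→(2, 18): d=(-1,-2) inclusive
  edge (2, 18)→(12, 15): d=(10,-3) inclusive
    (3,8)@(7, 17): e=[7,11,5] → █
    (4,8)@(9, 17): e=[-3,15,11] → ·
    (1,9)@(3, 19): e=[9,1,13] → █
    (2,9)@(5, 19): e=[-1,5,19] → ·
    (3,9)@(7, 19): e=[-11,9,25] → ·
    (1,10)@(3, 21): e=[-9,-1,33] → ·
  covered (2 px):
    · · · · · · ·
    · · · · · · ·
    · · · · · · ·
    · · · · · · ·
    · · · · · · ·
    · · · · · · ·
    · · · · · · ·
    · · · · · · ·
    · · · █ · · ·
    · █ · · · · ·
    · · · · · · ·
    · · · · · · ·

Result: [[1,3],[2,3],[2,4],[3,5],[4,7]]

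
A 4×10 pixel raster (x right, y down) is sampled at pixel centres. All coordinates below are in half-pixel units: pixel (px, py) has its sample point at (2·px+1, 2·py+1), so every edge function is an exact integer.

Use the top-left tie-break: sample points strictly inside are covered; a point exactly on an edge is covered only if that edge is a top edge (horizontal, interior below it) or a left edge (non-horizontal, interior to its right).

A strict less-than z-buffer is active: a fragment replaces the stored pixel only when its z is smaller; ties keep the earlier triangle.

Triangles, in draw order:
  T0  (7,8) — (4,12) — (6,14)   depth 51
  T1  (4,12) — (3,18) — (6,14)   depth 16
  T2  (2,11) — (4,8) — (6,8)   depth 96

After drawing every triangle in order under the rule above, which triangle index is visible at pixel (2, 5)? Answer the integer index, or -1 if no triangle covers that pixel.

T0:
  2·area = 14  (B↔C swapped to make it positive)
  edge (7, 8)→(6, 14): d=(-1,6) right/bottom  bias=-1
  edge (6, 14)→(4, 12): d=(-2,-2) top-left  bias=+0
  edge (4, 12)→(7, 8): d=(3,-4) top-left  bias=+0
    (0,4)@(1, 9): e=[35,0,-21] → ·  [on edge]
    (1,5)@(3, 11): e=[21,0,-7] → ·  [on edge]
    (2,5)@(5, 11): e=[9,4,1] → █
    (3,5)@(7, 11): e=[-3,8,9] → ·
    (2,6)@(5, 13): e=[7,0,7] → █  [on edge]
    (3,6)@(7, 13): e=[-5,4,15] → ·
    (2,7)@(5, 15): e=[5,-4,13] → ·
    (3,7)@(7, 15): e=[-7,0,21] → ·  [on edge]
  covered (2 px):
    · · · ·
    · · · ·
    · · · ·
    · · · ·
    · · · ·
    · · █ ·
    · · █ ·
    · · · ·
    · · · ·
    · · · ·
T1:
  2·area = 14  (B↔C swapped to make it positive)
  edge (4, 12)→(6, 14): d=(2,2) right/bottom  bias=-1
  edge (6, 14)→(3, 18): d=(-3,4) right/bottom  bias=-1
  edge (3, 18)→(4, 12): d=(1,-6) top-left  bias=+0
    (0,4)@(1, 9): e=[0,35,-21] → ·  [on edge]
    (1,5)@(3, 11): e=[0,21,-7] → ·  [on edge]
    (2,6)@(5, 13): e=[0,7,7] → ·  [on edge]
    (2,7)@(5, 15): e=[4,1,9] → █
    (3,7)@(7, 15): e=[0,-7,21] → ·  [on edge]
    (2,8)@(5, 17): e=[8,-5,11] → ·
  covered (1 px):
    · · · ·
    · · · ·
    · · · ·
    · · · ·
    · · · ·
    · · · ·
    · · · ·
    · · █ ·
    · · · ·
    · · · ·
T2:
  2·area = 6
  edge (2, 11)→(4, 8): d=(2,-3) top-left  bias=+0
  edge (4, 8)→(6, 8): d=(2,0) top-left  bias=+0
  edge (6, 8)→(2, 11): d=(-4,3) right/bottom  bias=-1
  covered (0 px):
    · · · ·
    · · · ·
    · · · ·
    · · · ·
    · · · ·
    · · · ·
    · · · ·
    · · · ·
    · · · ·
    · · · ·

Z-buffer (winner per pixel, '.' = empty):
  . . . .
  . . . .
  . . . .
  . . . .
  . . . .
  . . 0 .
  . . 0 .
  . . 1 .
  . . . .
  . . . .

Final: 0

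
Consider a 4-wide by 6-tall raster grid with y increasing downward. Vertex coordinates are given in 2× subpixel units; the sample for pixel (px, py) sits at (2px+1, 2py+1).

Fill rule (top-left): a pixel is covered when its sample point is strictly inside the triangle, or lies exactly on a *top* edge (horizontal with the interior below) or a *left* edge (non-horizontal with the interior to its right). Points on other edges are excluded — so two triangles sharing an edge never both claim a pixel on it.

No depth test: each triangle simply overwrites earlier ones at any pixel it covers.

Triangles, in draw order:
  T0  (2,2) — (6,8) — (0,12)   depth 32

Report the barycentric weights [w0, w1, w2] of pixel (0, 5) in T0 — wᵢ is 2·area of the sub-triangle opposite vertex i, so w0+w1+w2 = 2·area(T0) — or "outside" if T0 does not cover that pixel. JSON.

T0:
  2·area = 52
  edge (2, 2)→(6, 8): d=(4,6) right/bottom  bias=-1
  edge (6, 8)→(0, 12): d=(-6,4) right/bottom  bias=-1
  edge (0, 12)→(2, 2): d=(2,-10) top-left  bias=+0
    (1,2)@(3, 5): e=[6,30,16] → █
    (2,2)@(5, 5): e=[-6,22,36] → ·
    (0,3)@(1, 7): e=[26,26,0] → █  [on edge]
    (2,3)@(5, 7): e=[2,10,40] → █
    (3,3)@(7, 7): e=[-10,2,60] → ·
    (0,4)@(1, 9): e=[34,14,4] → █
    (2,4)@(5, 9): e=[10,-2,44] → ·
    (0,5)@(1, 11): e=[42,2,8] → █
    (1,5)@(3, 11): e=[30,-6,28] → ·
  covered (7 px):
    · · · ·
    · · · ·
    · █ · ·
    █ █ █ ·
    █ █ · ·
    █ · · ·

Answer: [2,8,42]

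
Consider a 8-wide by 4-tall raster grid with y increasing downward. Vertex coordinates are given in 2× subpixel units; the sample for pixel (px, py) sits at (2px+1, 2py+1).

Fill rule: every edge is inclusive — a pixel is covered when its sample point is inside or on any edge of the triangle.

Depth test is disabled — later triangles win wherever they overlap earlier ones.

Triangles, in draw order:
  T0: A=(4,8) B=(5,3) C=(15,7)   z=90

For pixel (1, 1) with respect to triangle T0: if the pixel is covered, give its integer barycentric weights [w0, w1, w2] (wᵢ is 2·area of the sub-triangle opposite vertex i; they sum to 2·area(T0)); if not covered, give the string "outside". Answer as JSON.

T0:
  2·area = 54
  edge (4, 8)→(5, 3): d=(1,-5) inclusive
  edge (5, 3)→(15, 7): d=(10,4) inclusive
  edge (15, 7)→(4, 8): d=(-11,1) inclusive
    (2,1)@(5, 3): e=[0,0,54] → X  [on edge]
    (3,1)@(7, 3): e=[10,-8,52] → .
    (2,2)@(5, 5): e=[2,20,32] → X
    (3,2)@(7, 5): e=[12,12,30] → X
    (4,2)@(9, 5): e=[22,4,28] → X
    (5,2)@(11, 5): e=[32,-4,26] → .
    (2,3)@(5, 7): e=[4,40,10] → X
    (5,3)@(11, 7): e=[34,16,4] → X
    (6,3)@(13, 7): e=[44,8,2] → X
    (7,3)@(15, 7): e=[54,0,0] → X  [on edge]
  covered (10 px):
    . . . . . . . .
    . . X . . . . .
    . . X X X . . .
    . . X X X X X X

Answer: "outside"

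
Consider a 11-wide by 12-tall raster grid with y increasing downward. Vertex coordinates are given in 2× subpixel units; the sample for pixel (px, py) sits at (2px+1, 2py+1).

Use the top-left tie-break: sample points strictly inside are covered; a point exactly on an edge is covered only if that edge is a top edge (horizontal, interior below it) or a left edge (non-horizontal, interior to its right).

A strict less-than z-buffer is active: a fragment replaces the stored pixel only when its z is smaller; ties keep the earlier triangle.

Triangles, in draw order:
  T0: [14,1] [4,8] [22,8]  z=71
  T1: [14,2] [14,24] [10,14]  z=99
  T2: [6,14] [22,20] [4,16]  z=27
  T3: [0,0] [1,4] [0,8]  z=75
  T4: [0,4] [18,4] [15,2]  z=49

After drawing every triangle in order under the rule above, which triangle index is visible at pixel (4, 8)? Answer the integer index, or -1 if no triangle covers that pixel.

T0:
  2·area = 126  (B↔C swapped to make it positive)
  edge (14, 1)→(22, 8): d=(8,7) right/bottom  bias=-1
  edge (22, 8)→(4, 8): d=(-18,0) right/bottom  bias=-1
  edge (4, 8)→(14, 1): d=(10,-7) top-left  bias=+0
    (6,1)@(13, 3): e=[23,90,13] → X
    (7,1)@(15, 3): e=[9,90,27] → X
    (8,1)@(17, 3): e=[-5,90,41] → .
    (4,2)@(9, 5): e=[67,54,5] → X
    (5,2)@(11, 5): e=[53,54,19] → X
    (8,2)@(17, 5): e=[11,54,61] → X
    (9,2)@(19, 5): e=[-3,54,75] → .
    (3,3)@(7, 7): e=[97,18,11] → X
    (9,3)@(19, 7): e=[13,18,95] → X
    (10,3)@(21, 7): e=[-1,18,109] → .
    (3,4)@(7, 9): e=[113,-18,31] → .
    (4,4)@(9, 9): e=[99,-18,45] → .
  covered (14 px):
    . . . . . . . . . . .
    . . . . . . X X . . .
    . . . . X X X X X . .
    . . . X X X X X X X .
    . . . . . . . . . . .
    . . . . . . . . . . .
    . . . . . . . . . . .
    . . . . . . . . . . .
    . . . . . . . . . . .
    . . . . . . . . . . .
    . . . . . . . . . . .
    . . . . . . . . . . .
T1:
  2·area = 88
  edge (14, 2)→(14, 24): d=(0,22) right/bottom  bias=-1
  edge (14, 24)→(10, 14): d=(-4,-10) top-left  bias=+0
  edge (10, 14)→(14, 2): d=(4,-12) top-left  bias=+0
    (6,2)@(13, 5): e=[22,66,0] → X  [on edge]
    (7,2)@(15, 5): e=[-22,86,24] → .
    (6,3)@(13, 7): e=[22,58,8] → X
    (7,3)@(15, 7): e=[-22,78,32] → .
    (6,4)@(13, 9): e=[22,50,16] → X
    (7,4)@(15, 9): e=[-22,70,40] → .
    (5,5)@(11, 11): e=[66,22,0] → X  [on edge]
    (7,5)@(15, 11): e=[-22,62,48] → .
    (5,6)@(11, 13): e=[66,14,8] → X
    (7,6)@(15, 13): e=[-22,54,56] → .
    (5,7)@(11, 15): e=[66,6,16] → X
    (7,7)@(15, 15): e=[-22,46,64] → .
    (4,8)@(9, 17): e=[110,-22,0] → .  [on edge]
    (3,11)@(7, 23): e=[154,-66,0] → .  [on edge]
  covered (12 px):
    . . . . . . . . . . .
    . . . . . . . . . . .
    . . . . . . X . . . .
    . . . . . . X . . . .
    . . . . . . X . . . .
    . . . . . X X . . . .
    . . . . . X X . . . .
    . . . . . X X . . . .
    . . . . . . X . . . .
    . . . . . . X . . . .
    . . . . . . X . . . .
    . . . . . . . . . . .
T2:
  2·area = 44
  edge (6, 14)→(22, 20): d=(16,6) right/bottom  bias=-1
  edge (22, 20)→(4, 16): d=(-18,-4) top-left  bias=+0
  edge (4, 16)→(6, 14): d=(2,-2) top-left  bias=+0
    (9,0)@(19, 1): e=[-286,330,0] → .  [on edge]
    (8,1)@(17, 3): e=[-242,286,0] → .  [on edge]
    (7,2)@(15, 5): e=[-198,242,0] → .  [on edge]
    (6,3)@(13, 7): e=[-154,198,0] → .  [on edge]
    (5,4)@(11, 9): e=[-110,154,0] → .  [on edge]
    (4,5)@(9, 11): e=[-66,110,0] → .  [on edge]
    (3,6)@(7, 13): e=[-22,66,0] → .  [on edge]
    (2,7)@(5, 15): e=[22,22,0] → X  [on edge]
    (3,7)@(7, 15): e=[10,30,4] → X
    (4,7)@(9, 15): e=[-2,38,8] → .
    (1,8)@(3, 17): e=[66,-22,0] → .  [on edge]
    (2,8)@(5, 17): e=[54,-14,4] → .
    (0,9)@(1, 19): e=[110,-66,0] → .  [on edge]
  covered (6 px):
    . . . . . . . . . . .
    . . . . . . . . . . .
    . . . . . . . . . . .
    . . . . . . . . . . .
    . . . . . . . . . . .
    . . . . . . . . . . .
    . . . . . . . . . . .
    . . X X . . . . . . .
    . . . . X X X . . . .
    . . . . . . . . . X .
    . . . . . . . . . . .
    . . . . . . . . . . .
T3:
  2·area = 8
  edge (0, 0)→(1, 4): d=(1,4) right/bottom  bias=-1
  edge (1, 4)→(0, 8): d=(-1,4) right/bottom  bias=-1
  edge (0, 8)→(0, 0): d=(0,-8) top-left  bias=+0
  covered (0 px):
    . . . . . . . . . . .
    . . . . . . . . . . .
    . . . . . . . . . . .
    . . . . . . . . . . .
    . . . . . . . . . . .
    . . . . . . . . . . .
    . . . . . . . . . . .
    . . . . . . . . . . .
    . . . . . . . . . . .
    . . . . . . . . . . .
    . . . . . . . . . . .
    . . . . . . . . . . .
T4:
  2·area = 36  (B↔C swapped to make it positive)
  edge (0, 4)→(15, 2): d=(15,-2) top-left  bias=+0
  edge (15, 2)→(18, 4): d=(3,2) right/bottom  bias=-1
  edge (18, 4)→(0, 4): d=(-18,0) right/bottom  bias=-1
    (4,1)@(9, 3): e=[3,15,18] → X
    (5,1)@(11, 3): e=[7,11,18] → X
    (6,1)@(13, 3): e=[11,7,18] → X
    (7,1)@(15, 3): e=[15,3,18] → X
    (8,1)@(17, 3): e=[19,-1,18] → .
    (4,2)@(9, 5): e=[33,21,-18] → .
    (5,2)@(11, 5): e=[37,17,-18] → .
    (6,2)@(13, 5): e=[41,13,-18] → .
    (7,2)@(15, 5): e=[45,9,-18] → .
  covered (4 px):
    . . . . . . . . . . .
    . . . . X X X X . . .
    . . . . . . . . . . .
    . . . . . . . . . . .
    . . . . . . . . . . .
    . . . . . . . . . . .
    . . . . . . . . . . .
    . . . . . . . . . . .
    . . . . . . . . . . .
    . . . . . . . . . . .
    . . . . . . . . . . .
    . . . . . . . . . . .

Z-buffer (winner per pixel, '.' = empty):
  . . . . . . . . . . .
  . . . . 4 4 4 4 . . .
  . . . . 0 0 0 0 0 . .
  . . . 0 0 0 0 0 0 0 .
  . . . . . . 1 . . . .
  . . . . . 1 1 . . . .
  . . . . . 1 1 . . . .
  . . 2 2 . 1 1 . . . .
  . . . . 2 2 2 . . . .
  . . . . . . 1 . . 2 .
  . . . . . . 1 . . . .
  . . . . . . . . . . .

Final: 2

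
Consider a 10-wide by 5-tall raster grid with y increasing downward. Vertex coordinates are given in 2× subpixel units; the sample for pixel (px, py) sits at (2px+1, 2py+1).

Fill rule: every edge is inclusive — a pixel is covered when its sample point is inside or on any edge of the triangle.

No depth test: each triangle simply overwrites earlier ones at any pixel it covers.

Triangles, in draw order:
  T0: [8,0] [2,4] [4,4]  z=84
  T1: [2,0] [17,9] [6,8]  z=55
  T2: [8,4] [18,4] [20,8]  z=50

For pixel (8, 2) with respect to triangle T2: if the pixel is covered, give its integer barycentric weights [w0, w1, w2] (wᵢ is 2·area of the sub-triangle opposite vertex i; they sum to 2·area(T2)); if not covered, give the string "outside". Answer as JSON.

T0:
  2·area = 8  (B↔C swapped to make it positive)
  edge (8, 0)→(4, 4): d=(-4,4) inclusive
  edge (4, 4)→(2, 4): d=(-2,0) inclusive
  edge (2, 4)→(8, 0): d=(6,-4) inclusive
    (3,0)@(7, 1): e=[0,6,2] → #  [on edge]
    (4,0)@(9, 1): e=[-8,6,10] → ·
    (2,1)@(5, 3): e=[0,2,6] → #  [on edge]
    (3,1)@(7, 3): e=[-8,2,14] → ·
    (1,2)@(3, 5): e=[0,-2,10] → ·  [on edge]
    (2,2)@(5, 5): e=[-8,-2,18] → ·
    (0,3)@(1, 7): e=[0,-6,14] → ·  [on edge]
  covered (2 px):
    · · · # · · · · · ·
    · · # · · · · · · ·
    · · · · · · · · · ·
    · · · · · · · · · ·
    · · · · · · · · · ·
T1:
  2·area = 84
  edge (2, 0)→(17, 9): d=(15,9) inclusive
  edge (17, 9)→(6, 8): d=(-11,-1) inclusive
  edge (6, 8)→(2, 0): d=(-4,-8) inclusive
    (1,0)@(3, 1): e=[6,74,4] → #
    (2,0)@(5, 1): e=[-12,76,20] → ·
    (1,1)@(3, 3): e=[36,52,-4] → ·
    (2,1)@(5, 3): e=[18,54,12] → #
    (3,1)@(7, 3): e=[0,56,28] → #  [on edge]
    (4,1)@(9, 3): e=[-18,58,44] → ·
    (2,2)@(5, 5): e=[48,32,4] → #
    (4,2)@(9, 5): e=[12,36,36] → #
    (5,2)@(11, 5): e=[-6,38,52] → ·
    (2,3)@(5, 7): e=[78,10,-4] → ·
    (3,3)@(7, 7): e=[60,12,12] → #
    (5,3)@(11, 7): e=[24,16,44] → #
    (8,4)@(17, 9): e=[0,0,84] → #  [on edge]
  covered (11 px):
    · # · · · · · · · ·
    · · # # · · · · · ·
    · · # # # · · · · ·
    · · · # # # # · · ·
    · · · · · · · · # ·
T2:
  2·area = 40
  edge (8, 4)→(18, 4): d=(10,0) inclusive
  edge (18, 4)→(20, 8): d=(2,4) inclusive
  edge (20, 8)→(8, 4): d=(-12,-4) inclusive
    (2,1)@(5, 3): e=[-10,50,0] → ·  [on edge]
    (5,2)@(11, 5): e=[10,30,0] → #  [on edge]
    (6,2)@(13, 5): e=[10,22,8] → #
    (7,2)@(15, 5): e=[10,14,16] → #
    (8,2)@(17, 5): e=[10,6,24] → #
    (9,2)@(19, 5): e=[10,-2,32] → ·
    (5,3)@(11, 7): e=[30,34,-24] → ·
    (6,3)@(13, 7): e=[30,26,-16] → ·
    (7,3)@(15, 7): e=[30,18,-8] → ·
    (8,3)@(17, 7): e=[30,10,0] → #  [on edge]
    (9,3)@(19, 7): e=[30,2,8] → #
    (8,4)@(17, 9): e=[50,14,-24] → ·
  covered (6 px):
    · · · · · · · · · ·
    · · · · · · · · · ·
    · · · · · # # # # ·
    · · · · · · · · # #
    · · · · · · · · · ·

Final: [6,24,10]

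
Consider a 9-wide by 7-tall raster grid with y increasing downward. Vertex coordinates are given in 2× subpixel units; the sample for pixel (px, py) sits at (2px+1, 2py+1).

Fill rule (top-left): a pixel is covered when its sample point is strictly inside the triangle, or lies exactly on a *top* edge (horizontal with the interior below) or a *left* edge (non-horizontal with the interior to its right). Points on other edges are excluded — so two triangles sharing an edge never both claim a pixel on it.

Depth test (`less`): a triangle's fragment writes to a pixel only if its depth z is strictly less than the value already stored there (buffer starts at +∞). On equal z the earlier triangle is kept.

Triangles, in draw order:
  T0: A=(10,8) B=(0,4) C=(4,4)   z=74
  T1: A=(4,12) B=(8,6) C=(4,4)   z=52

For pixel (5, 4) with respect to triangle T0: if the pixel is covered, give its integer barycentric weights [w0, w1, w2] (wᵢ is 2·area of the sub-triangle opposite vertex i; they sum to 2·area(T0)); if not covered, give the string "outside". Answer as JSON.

T0:
  2·area = 16
  edge (10, 8)→(0, 4): d=(-10,-4) top-left  bias=+0
  edge (0, 4)→(4, 4): d=(4,0) top-left  bias=+0
  edge (4, 4)→(10, 8): d=(6,4) right/bottom  bias=-1
    (1,2)@(3, 5): e=[2,4,10] → █
    (2,2)@(5, 5): e=[10,4,2] → █
    (3,2)@(7, 5): e=[18,4,-6] → ·
    (1,3)@(3, 7): e=[-18,12,22] → ·
    (2,3)@(5, 7): e=[-10,12,14] → ·
  covered (2 px):
    · · · · · · · · ·
    · · · · · · · · ·
    · █ █ · · · · · ·
    · · · · · · · · ·
    · · · · · · · · ·
    · · · · · · · · ·
    · · · · · · · · ·
T1:
  2·area = 32  (B↔C swapped to make it positive)
  edge (4, 12)→(4, 4): d=(0,-8) top-left  bias=+0
  edge (4, 4)→(8, 6): d=(4,2) right/bottom  bias=-1
  edge (8, 6)→(4, 12): d=(-4,6) right/bottom  bias=-1
    (2,2)@(5, 5): e=[8,2,22] → █
    (3,2)@(7, 5): e=[24,-2,10] → ·
    (2,3)@(5, 7): e=[8,10,14] → █
    (3,3)@(7, 7): e=[24,6,2] → █
    (4,3)@(9, 7): e=[40,2,-10] → ·
    (2,4)@(5, 9): e=[8,18,6] → █
    (3,4)@(7, 9): e=[24,14,-6] → ·
    (2,5)@(5, 11): e=[8,26,-2] → ·
  covered (4 px):
    · · · · · · · · ·
    · · · · · · · · ·
    · · █ · · · · · ·
    · · █ █ · · · · ·
    · · █ · · · · · ·
    · · · · · · · · ·
    · · · · · · · · ·

Final: "outside"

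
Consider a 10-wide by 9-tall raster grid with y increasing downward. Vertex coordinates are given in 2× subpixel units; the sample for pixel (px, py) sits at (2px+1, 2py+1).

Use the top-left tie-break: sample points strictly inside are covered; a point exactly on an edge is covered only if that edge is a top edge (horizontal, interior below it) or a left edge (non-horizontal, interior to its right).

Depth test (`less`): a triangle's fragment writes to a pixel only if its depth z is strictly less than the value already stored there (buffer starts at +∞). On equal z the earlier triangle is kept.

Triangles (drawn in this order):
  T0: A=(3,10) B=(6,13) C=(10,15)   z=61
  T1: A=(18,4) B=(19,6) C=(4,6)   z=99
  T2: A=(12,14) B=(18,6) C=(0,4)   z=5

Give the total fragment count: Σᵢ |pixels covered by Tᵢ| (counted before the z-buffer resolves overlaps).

T0:
  2·area = 6  (B↔C swapped to make it positive)
  edge (3, 10)→(10, 15): d=(7,5) right/bottom  bias=-1
  edge (10, 15)→(6, 13): d=(-4,-2) top-left  bias=+0
  edge (6, 13)→(3, 10): d=(-3,-3) top-left  bias=+0
    (3,6)@(7, 13): e=[1,2,3] → X
    (4,6)@(9, 13): e=[-9,6,9] → .
    (3,7)@(7, 15): e=[15,-6,-3] → .
  covered (1 px):
    . . . . . . . . . .
    . . . . . . . . . .
    . . . . . . . . . .
    . . . . . . . . . .
    . . . . . . . . . .
    . . . . . . . . . .
    . . . X . . . . . .
    . . . . . . . . . .
    . . . . . . . . . .
T1:
  2·area = 30
  edge (18, 4)→(19, 6): d=(1,2) right/bottom  bias=-1
  edge (19, 6)→(4, 6): d=(-15,0) right/bottom  bias=-1
  edge (4, 6)→(18, 4): d=(14,-2) top-left  bias=+0
    (5,2)@(11, 5): e=[15,15,0] → X  [on edge]
    (6,2)@(13, 5): e=[11,15,4] → X
    (7,2)@(15, 5): e=[7,15,8] → X
    (8,2)@(17, 5): e=[3,15,12] → X
    (9,2)@(19, 5): e=[-1,15,16] → .
    (5,3)@(11, 7): e=[17,-15,28] → .
    (6,3)@(13, 7): e=[13,-15,32] → .
    (7,3)@(15, 7): e=[9,-15,36] → .
    (8,3)@(17, 7): e=[5,-15,40] → .
  covered (4 px):
    . . . . . . . . . .
    . . . . . . . . . .
    . . . . . X X X X .
    . . . . . . . . . .
    . . . . . . . . . .
    . . . . . . . . . .
    . . . . . . . . . .
    . . . . . . . . . .
    . . . . . . . . . .
T2:
  2·area = 156  (B↔C swapped to make it positive)
  edge (12, 14)→(0, 4): d=(-12,-10) top-left  bias=+0
  edge (0, 4)→(18, 6): d=(18,2) right/bottom  bias=-1
  edge (18, 6)→(12, 14): d=(-6,8) right/bottom  bias=-1
    (1,2)@(3, 5): e=[18,12,126] → X
    (2,2)@(5, 5): e=[38,8,110] → X
    (3,2)@(7, 5): e=[58,4,94] → X
    (4,2)@(9, 5): e=[78,0,78] → .  [on edge]
    (1,3)@(3, 7): e=[-6,48,114] → .
    (2,3)@(5, 7): e=[14,44,98] → X
    (4,3)@(9, 7): e=[54,36,66] → X
    (5,3)@(11, 7): e=[74,32,50] → X
    (6,3)@(13, 7): e=[94,28,34] → X
    (7,3)@(15, 7): e=[114,24,18] → X
    (8,3)@(17, 7): e=[134,20,2] → X
    (9,3)@(19, 7): e=[154,16,-14] → .
  covered (19 px):
    . . . . . . . . . .
    . . . . . . . . . .
    . X X X . . . . . .
    . . X X X X X X X .
    . . . X X X X X . .
    . . . . X X X . . .
    . . . . . X . . . .
    . . . . . . . . . .
    . . . . . . . . . .

Answer: 24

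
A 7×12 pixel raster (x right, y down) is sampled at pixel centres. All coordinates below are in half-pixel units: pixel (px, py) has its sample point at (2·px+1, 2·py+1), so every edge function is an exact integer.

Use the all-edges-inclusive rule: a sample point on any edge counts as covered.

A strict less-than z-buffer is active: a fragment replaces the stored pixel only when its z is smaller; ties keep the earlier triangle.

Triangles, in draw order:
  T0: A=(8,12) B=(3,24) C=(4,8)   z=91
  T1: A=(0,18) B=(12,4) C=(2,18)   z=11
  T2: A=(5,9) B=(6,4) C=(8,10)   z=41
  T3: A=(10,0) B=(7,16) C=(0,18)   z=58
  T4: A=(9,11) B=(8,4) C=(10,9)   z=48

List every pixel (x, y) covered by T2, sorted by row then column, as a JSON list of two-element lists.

T0:
  2·area = 68
  edge (8, 12)→(3, 24): d=(-5,12) inclusive
  edge (3, 24)→(4, 8): d=(1,-16) inclusive
  edge (4, 8)→(8, 12): d=(4,4) inclusive
    (0,2)@(1, 5): e=[119,-51,0] → ·  [on edge]
    (1,3)@(3, 7): e=[85,-17,0] → ·  [on edge]
    (2,4)@(5, 9): e=[51,17,0] → #  [on edge]
    (3,4)@(7, 9): e=[27,49,-8] → ·
    (2,5)@(5, 11): e=[41,19,8] → #
    (3,5)@(7, 11): e=[17,51,0] → #  [on edge]
    (4,5)@(9, 11): e=[-7,83,-8] → ·
    (2,6)@(5, 13): e=[31,21,16] → #
    (4,6)@(9, 13): e=[-17,85,0] → ·  [on edge]
    (2,7)@(5, 15): e=[21,23,24] → #
    (3,7)@(7, 15): e=[-3,55,16] → ·
    (5,7)@(11, 15): e=[-51,119,0] → ·  [on edge]
    (6,8)@(13, 17): e=[-85,153,0] → ·  [on edge]
  covered (8 px):
    · · · · · · ·
    · · · · · · ·
    · · · · · · ·
    · · · · · · ·
    · · # · · · ·
    · · # # · · ·
    · · # # · · ·
    · · # · · · ·
    · · # · · · ·
    · · # · · · ·
    · · · · · · ·
    · · · · · · ·
T1:
  2·area = 28
  edge (0, 18)→(12, 4): d=(12,-14) inclusive
  edge (12, 4)→(2, 18): d=(-10,14) inclusive
  edge (2, 18)→(0, 18): d=(-2,0) inclusive
    (3,5)@(7, 11): e=[14,0,14] → #  [on edge]
    (4,5)@(9, 11): e=[42,-28,14] → ·
    (2,6)@(5, 13): e=[10,8,10] → #
    (3,6)@(7, 13): e=[38,-20,10] → ·
    (1,7)@(3, 15): e=[6,16,6] → #
    (2,7)@(5, 15): e=[34,-12,6] → ·
    (0,8)@(1, 17): e=[2,24,2] → #
    (1,8)@(3, 17): e=[30,-4,2] → ·
    (0,9)@(1, 19): e=[26,4,-2] → ·
  covered (4 px):
    · · · · · · ·
    · · · · · · ·
    · · · · · · ·
    · · · · · · ·
    · · · · · · ·
    · · · # · · ·
    · · # · · · ·
    · # · · · · ·
    # · · · · · ·
    · · · · · · ·
    · · · · · · ·
    · · · · · · ·
T2:
  2·area = 16
  edge (5, 9)→(6, 4): d=(1,-5) inclusive
  edge (6, 4)→(8, 10): d=(2,6) inclusive
  edge (8, 10)→(5, 9): d=(-3,-1) inclusive
    (2,0)@(5, 1): e=[-8,0,24] → ·  [on edge]
    (3,3)@(7, 7): e=[8,0,8] → #  [on edge]
    (4,3)@(9, 7): e=[18,-12,10] → ·
    (2,4)@(5, 9): e=[0,16,0] → #  [on edge]
    (4,4)@(9, 9): e=[20,-8,4] → ·
    (2,5)@(5, 11): e=[2,20,-6] → ·
    (3,5)@(7, 11): e=[12,8,-4] → ·
    (5,5)@(11, 11): e=[32,-16,0] → ·  [on edge]
    (4,6)@(9, 13): e=[24,0,-8] → ·  [on edge]
    (1,9)@(3, 19): e=[0,48,-32] → ·  [on edge]
    (5,9)@(11, 19): e=[40,0,-24] → ·  [on edge]
  covered (3 px):
    · · · · · · ·
    · · · · · · ·
    · · · · · · ·
    · · · # · · ·
    · · # # · · ·
    · · · · · · ·
    · · · · · · ·
    · · · · · · ·
    · · · · · · ·
    · · · · · · ·
    · · · · · · ·
    · · · · · · ·
T3:
  2·area = 106
  edge (10, 0)→(7, 16): d=(-3,16) inclusive
  edge (7, 16)→(0, 18): d=(-7,2) inclusive
  edge (0, 18)→(10, 0): d=(10,-18) inclusive
    (4,1)@(9, 3): e=[7,87,12] → #
    (5,1)@(11, 3): e=[-25,83,48] → ·
    (4,2)@(9, 5): e=[1,73,32] → #
    (5,2)@(11, 5): e=[-31,69,68] → ·
    (3,3)@(7, 7): e=[27,63,16] → #
    (4,3)@(9, 7): e=[-5,59,52] → ·
    (2,4)@(5, 9): e=[53,53,0] → #  [on edge]
    (4,4)@(9, 9): e=[-11,45,72] → ·
    (2,5)@(5, 11): e=[47,39,20] → #
    (4,5)@(9, 11): e=[-17,31,92] → ·
    (1,6)@(3, 13): e=[73,29,4] → #
    (4,6)@(9, 13): e=[-23,17,112] → ·
  covered (15 px):
    · · · · · · ·
    · · · · # · ·
    · · · · # · ·
    · · · # · · ·
    · · # # · · ·
    · · # # · · ·
    · # # # · · ·
    · # # # · · ·
    # # · · · · ·
    · · · · · · ·
    · · · · · · ·
    · · · · · · ·
T4:
  2·area = 9
  edge (9, 11)→(8, 4): d=(-1,-7) inclusive
  edge (8, 4)→(10, 9): d=(2,5) inclusive
  edge (10, 9)→(9, 11): d=(-1,2) inclusive
    (6,1)@(13, 3): e=[36,-27,0] → ·  [on edge]
    (4,3)@(9, 7): e=[4,1,4] → #
    (5,3)@(11, 7): e=[18,-9,0] → ·  [on edge]
    (4,4)@(9, 9): e=[2,5,2] → #
    (5,4)@(11, 9): e=[16,-5,-2] → ·
    (4,5)@(9, 11): e=[0,9,0] → #  [on edge]
    (5,5)@(11, 11): e=[14,-1,-4] → ·
    (4,6)@(9, 13): e=[-2,13,-2] → ·
    (3,7)@(7, 15): e=[-18,27,0] → ·  [on edge]
    (2,9)@(5, 19): e=[-36,45,0] → ·  [on edge]
    (1,11)@(3, 23): e=[-54,63,0] → ·  [on edge]
  covered (3 px):
    · · · · · · ·
    · · · · · · ·
    · · · · · · ·
    · · · · # · ·
    · · · · # · ·
    · · · · # · ·
    · · · · · · ·
    · · · · · · ·
    · · · · · · ·
    · · · · · · ·
    · · · · · · ·
    · · · · · · ·

Answer: [[3,3],[2,4],[3,4]]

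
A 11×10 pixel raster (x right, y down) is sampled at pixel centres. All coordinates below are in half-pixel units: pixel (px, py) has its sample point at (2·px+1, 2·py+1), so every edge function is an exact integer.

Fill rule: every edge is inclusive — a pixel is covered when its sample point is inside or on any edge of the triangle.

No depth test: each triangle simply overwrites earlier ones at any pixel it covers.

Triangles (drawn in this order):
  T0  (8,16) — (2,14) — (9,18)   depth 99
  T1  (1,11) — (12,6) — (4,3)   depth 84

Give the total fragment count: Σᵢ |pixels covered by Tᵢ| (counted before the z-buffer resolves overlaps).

T0:
  2·area = 10  (B↔C swapped to make it positive)
  edge (8, 16)→(9, 18): d=(1,2) inclusive
  edge (9, 18)→(2, 14): d=(-7,-4) inclusive
  edge (2, 14)→(8, 16): d=(6,2) inclusive
    (2,7)@(5, 15): e=[5,5,0] → #  [on edge]
    (3,7)@(7, 15): e=[1,13,-4] → ·
    (2,8)@(5, 17): e=[7,-9,12] → ·
    (5,8)@(11, 17): e=[-5,15,0] → ·  [on edge]
    (8,9)@(17, 19): e=[-15,25,0] → ·  [on edge]
  covered (1 px):
    · · · · · · · · · · ·
    · · · · · · · · · · ·
    · · · · · · · · · · ·
    · · · · · · · · · · ·
    · · · · · · · · · · ·
    · · · · · · · · · · ·
    · · · · · · · · · · ·
    · · # · · · · · · · ·
    · · · · · · · · · · ·
    · · · · · · · · · · ·
T1:
  2·area = 73  (B↔C swapped to make it positive)
  edge (1, 11)→(4, 3): d=(3,-8) inclusive
  edge (4, 3)→(12, 6): d=(8,3) inclusive
  edge (12, 6)→(1, 11): d=(-11,5) inclusive
    (2,2)@(5, 5): e=[14,13,46] → #
    (3,2)@(7, 5): e=[30,7,36] → #
    (4,2)@(9, 5): e=[46,1,26] → #
    (5,2)@(11, 5): e=[62,-5,16] → ·
    (1,3)@(3, 7): e=[4,35,34] → #
    (5,3)@(11, 7): e=[68,11,-6] → ·
    (1,4)@(3, 9): e=[10,51,12] → #
    (3,4)@(7, 9): e=[42,39,-8] → ·
    (4,4)@(9, 9): e=[58,33,-18] → ·
    (0,5)@(1, 11): e=[0,73,0] → #  [on edge]
    (1,5)@(3, 11): e=[16,67,-10] → ·
    (2,5)@(5, 11): e=[32,61,-20] → ·
  covered (10 px):
    · · · · · · · · · · ·
    · · · · · · · · · · ·
    · · # # # · · · · · ·
    · # # # # · · · · · ·
    · # # · · · · · · · ·
    # · · · · · · · · · ·
    · · · · · · · · · · ·
    · · · · · · · · · · ·
    · · · · · · · · · · ·
    · · · · · · · · · · ·

Answer: 11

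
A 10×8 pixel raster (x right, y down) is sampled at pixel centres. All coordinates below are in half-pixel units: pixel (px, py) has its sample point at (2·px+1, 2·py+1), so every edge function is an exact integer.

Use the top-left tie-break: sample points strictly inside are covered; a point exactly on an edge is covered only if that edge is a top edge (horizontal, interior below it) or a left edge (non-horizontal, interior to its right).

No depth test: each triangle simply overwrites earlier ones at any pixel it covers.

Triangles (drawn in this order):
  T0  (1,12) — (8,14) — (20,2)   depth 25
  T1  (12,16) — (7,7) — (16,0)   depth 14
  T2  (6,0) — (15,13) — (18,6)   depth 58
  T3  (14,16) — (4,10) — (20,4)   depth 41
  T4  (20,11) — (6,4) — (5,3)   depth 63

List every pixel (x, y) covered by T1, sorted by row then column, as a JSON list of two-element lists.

T0:
  2·area = 108  (B↔C swapped to make it positive)
  edge (1, 12)→(20, 2): d=(19,-10) top-left  bias=+0
  edge (20, 2)→(8, 14): d=(-12,12) right/bottom  bias=-1
  edge (8, 14)→(1, 12): d=(-7,-2) top-left  bias=+0
    (9,1)@(19, 3): e=[9,0,99] → .  [on edge]
    (7,2)@(15, 5): e=[7,24,77] → X
    (8,2)@(17, 5): e=[27,0,81] → .  [on edge]
    (5,3)@(11, 7): e=[5,48,55] → X
    (6,3)@(13, 7): e=[25,24,59] → X
    (7,3)@(15, 7): e=[45,0,63] → .  [on edge]
    (3,4)@(7, 9): e=[3,72,33] → X
    (4,4)@(9, 9): e=[23,48,37] → X
    (6,4)@(13, 9): e=[63,0,45] → .  [on edge]
    (1,5)@(3, 11): e=[1,96,11] → X
    (2,5)@(5, 11): e=[21,72,15] → X
    (5,5)@(11, 11): e=[81,0,27] → .  [on edge]
    (4,6)@(9, 13): e=[99,0,9] → .  [on edge]
    (3,7)@(7, 15): e=[117,0,-9] → .  [on edge]
  covered (12 px):
    . . . . . . . . . .
    . . . . . . . . . .
    . . . . . . . X . .
    . . . . . X X . . .
    . . . X X X . . . .
    . X X X X . . . . .
    . . X X . . . . . .
    . . . . . . . . . .
T1:
  2·area = 116
  edge (12, 16)→(7, 7): d=(-5,-9) top-left  bias=+0
  edge (7, 7)→(16, 0): d=(9,-7) top-left  bias=+0
  edge (16, 0)→(12, 16): d=(-4,16) right/bottom  bias=-1
    (7,0)@(15, 1): e=[102,2,12] → X
    (8,0)@(17, 1): e=[120,16,-20] → .
    (6,1)@(13, 3): e=[74,6,36] → X
    (8,1)@(17, 3): e=[110,34,-28] → .
    (5,2)@(11, 5): e=[46,10,60] → X
    (7,2)@(15, 5): e=[82,38,-4] → .
    (3,3)@(7, 7): e=[0,0,116] → X  [on edge]
    (4,3)@(9, 7): e=[18,14,84] → X
    (7,3)@(15, 7): e=[72,56,-12] → .
    (3,4)@(7, 9): e=[-10,18,108] → .
    (4,4)@(9, 9): e=[8,32,76] → X
    (7,4)@(15, 9): e=[62,74,-20] → .
  covered (15 px):
    . . . . . . . X . .
    . . . . . . X X . .
    . . . . . X X . . .
    . . . X X X X . . .
    . . . . X X X . . .
    . . . . . X X . . .
    . . . . . X . . . .
    . . . . . . . . . .
T2:
  2·area = 102  (B↔C swapped to make it positive)
  edge (6, 0)→(18, 6): d=(12,6) right/bottom  bias=-1
  edge (18, 6)→(15, 13): d=(-3,7) right/bottom  bias=-1
  edge (15, 13)→(6, 0): d=(-9,-13) top-left  bias=+0
    (3,0)@(7, 1): e=[6,92,4] → X
    (4,0)@(9, 1): e=[-6,78,30] → .
    (3,1)@(7, 3): e=[30,86,-14] → .
    (4,1)@(9, 3): e=[18,72,12] → X
    (5,1)@(11, 3): e=[6,58,38] → X
    (6,1)@(13, 3): e=[-6,44,64] → .
    (4,2)@(9, 5): e=[42,66,-6] → .
    (5,2)@(11, 5): e=[30,52,20] → X
    (6,2)@(13, 5): e=[18,38,46] → X
    (7,2)@(15, 5): e=[6,24,72] → X
    (8,2)@(17, 5): e=[-6,10,98] → .
    (5,3)@(11, 7): e=[54,46,2] → X
    (7,6)@(15, 13): e=[102,0,0] → .  [on edge]
  covered (13 px):
    . . . X . . . . . .
    . . . . X X . . . .
    . . . . . X X X . .
    . . . . . X X X X .
    . . . . . . X X . .
    . . . . . . . X . .
    . . . . . . . . . .
    . . . . . . . . . .
T3:
  2·area = 156
  edge (14, 16)→(4, 10): d=(-10,-6) top-left  bias=+0
  edge (4, 10)→(20, 4): d=(16,-6) top-left  bias=+0
  edge (20, 4)→(14, 16): d=(-6,12) right/bottom  bias=-1
    (9,2)@(19, 5): e=[140,10,6] → X
    (6,3)@(13, 7): e=[84,6,66] → X
    (7,3)@(15, 7): e=[96,18,42] → X
    (8,3)@(17, 7): e=[108,30,18] → X
    (9,3)@(19, 7): e=[120,42,-6] → .
    (3,4)@(7, 9): e=[28,2,126] → X
    (4,4)@(9, 9): e=[40,14,102] → X
    (5,4)@(11, 9): e=[52,26,78] → X
    (9,4)@(19, 9): e=[100,74,-18] → .
    (3,5)@(7, 11): e=[8,34,114] → X
    (8,5)@(17, 11): e=[68,94,-6] → .
    (3,6)@(7, 13): e=[-12,66,102] → .
    (4,6)@(9, 13): e=[0,78,78] → X  [on edge]
  covered (20 px):
    . . . . . . . . . .
    . . . . . . . . . .
    . . . . . . . . . X
    . . . . . . X X X .
    . . . X X X X X X .
    . . . X X X X X . .
    . . . . X X X X . .
    . . . . . . X . . .
T4:
  2·area = 7
  edge (20, 11)→(6, 4): d=(-14,-7) top-left  bias=+0
  edge (6, 4)→(5, 3): d=(-1,-1) top-left  bias=+0
  edge (5, 3)→(20, 11): d=(15,8) right/bottom  bias=-1
    (1,0)@(3, 1): e=[21,0,-14] → .  [on edge]
    (2,1)@(5, 3): e=[7,0,0] → .  [on edge]
    (3,2)@(7, 5): e=[-7,0,14] → .  [on edge]
    (4,3)@(9, 7): e=[-21,0,28] → .  [on edge]
    (5,4)@(11, 9): e=[-35,0,42] → .  [on edge]
    (6,5)@(13, 11): e=[-49,0,56] → .  [on edge]
    (7,6)@(15, 13): e=[-63,0,70] → .  [on edge]
    (8,7)@(17, 15): e=[-77,0,84] → .  [on edge]
  covered (0 px):
    . . . . . . . . . .
    . . . . . . . . . .
    . . . . . . . . . .
    . . . . . . . . . .
    . . . . . . . . . .
    . . . . . . . . . .
    . . . . . . . . . .
    . . . . . . . . . .

Final: [[7,0],[6,1],[7,1],[5,2],[6,2],[3,3],[4,3],[5,3],[6,3],[4,4],[5,4],[6,4],[5,5],[6,5],[5,6]]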